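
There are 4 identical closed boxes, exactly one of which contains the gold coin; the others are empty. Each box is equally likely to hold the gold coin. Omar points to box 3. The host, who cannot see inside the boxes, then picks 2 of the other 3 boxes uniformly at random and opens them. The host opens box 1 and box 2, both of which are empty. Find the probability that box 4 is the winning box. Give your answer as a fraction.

1/2

Apply Bayes' rule, conditioning on where the gold coin actually is.
If it is in either of boxes 1 and 2 (prior 1/4 each): that box was opened and seen not to hold the prize — ruled out; weight (1/4)·0 = 0 each.
If it is in either of boxes 3 and 4 (prior 1/4 each): the host picks exactly this set with probability 1/3 regardless, and none is the prize; weight (1/4)·(1/3) = 1/12 each.
The weights sum to 1/6.
So P(the gold coin in box 4 | the host opened box 1 and box 2) = (1/12) / (1/6) = 1/2.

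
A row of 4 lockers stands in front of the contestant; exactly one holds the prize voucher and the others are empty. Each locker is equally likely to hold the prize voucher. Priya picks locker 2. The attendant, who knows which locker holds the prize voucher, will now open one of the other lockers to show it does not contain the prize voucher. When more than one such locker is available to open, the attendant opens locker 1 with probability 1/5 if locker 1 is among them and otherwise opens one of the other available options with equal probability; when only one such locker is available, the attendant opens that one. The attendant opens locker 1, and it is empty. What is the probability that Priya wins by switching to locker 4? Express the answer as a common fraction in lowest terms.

1/3

Consider each possible location of the prize voucher in turn.
If it is in locker 1 (prior 1/4): the attendant opened locker 1, so this case is ruled out; weight (1/4)·0 = 0.
If it is in any of lockers 2, 3, and 4 (prior 1/4 each): locker 1 is available, opened with probability 1/5; weight (1/4)·(1/5) = 1/20 each.
The weights sum to 3/20.
So P(the prize voucher in locker 4 | the attendant opened locker 1) = (1/20) / (3/20) = 1/3.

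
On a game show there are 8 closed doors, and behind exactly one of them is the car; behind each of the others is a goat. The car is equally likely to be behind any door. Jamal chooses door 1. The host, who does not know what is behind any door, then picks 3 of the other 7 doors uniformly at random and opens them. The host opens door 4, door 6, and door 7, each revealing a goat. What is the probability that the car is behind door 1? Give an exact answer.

Because the host chose which doors to open without knowing where the car is, the choice is independent of the prize location. Learning that none of the 3 opened doors holds the car simply rules out those 3 locations and leaves the remaining 5 doors still equally likely by symmetry.
So P(the car behind door 1) = 1/5.

1/5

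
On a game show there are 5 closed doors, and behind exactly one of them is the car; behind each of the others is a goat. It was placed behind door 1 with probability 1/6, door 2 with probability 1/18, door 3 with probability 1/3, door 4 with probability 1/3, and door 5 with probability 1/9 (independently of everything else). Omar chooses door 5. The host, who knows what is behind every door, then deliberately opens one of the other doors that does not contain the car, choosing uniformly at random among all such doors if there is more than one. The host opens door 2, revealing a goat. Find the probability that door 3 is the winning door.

Apply Bayes' rule, conditioning on where the car actually is.
If it is behind door 1 (prior 1/6): the host has 3 equally likely choices, so probability 1/3; weight (1/6)·(1/3) = 1/18.
If it is behind door 2 (prior 1/18): the host opened door 2, so this case is ruled out; weight (1/18)·0 = 0.
If it is behind either of doors 3 and 4 (prior 1/3 each): the host has 3 equally likely choices, so probability 1/3; weight (1/3)·(1/3) = 1/9 each.
If it is behind door 5 (prior 1/9): the host has 4 equally likely choices, so probability 1/4; weight (1/9)·(1/4) = 1/36.
The weights sum to 11/36.
So P(the car behind door 3 | the host opened door 2) = (1/9) / (11/36) = 4/11.

4/11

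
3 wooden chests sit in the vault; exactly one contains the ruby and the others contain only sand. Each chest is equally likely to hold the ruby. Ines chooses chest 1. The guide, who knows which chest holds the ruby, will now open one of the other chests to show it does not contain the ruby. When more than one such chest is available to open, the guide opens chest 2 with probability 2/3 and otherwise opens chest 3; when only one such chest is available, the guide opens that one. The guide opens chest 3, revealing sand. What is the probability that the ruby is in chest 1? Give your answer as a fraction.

Consider each possible location of the ruby in turn.
If it is in chest 1 (prior 1/3): chest 2 is available but not opened, probability 1/3; weight (1/3)·(1/3) = 1/9.
If it is in chest 2 (prior 1/3): only chest 3 is available, probability 1; weight (1/3)·1 = 1/3.
If it is in chest 3 (prior 1/3): the guide opened chest 3, so this case is ruled out; weight (1/3)·0 = 0.
The weights sum to 4/9.
So P(the ruby in chest 1 | the guide opened chest 3) = (1/9) / (4/9) = 1/4.

1/4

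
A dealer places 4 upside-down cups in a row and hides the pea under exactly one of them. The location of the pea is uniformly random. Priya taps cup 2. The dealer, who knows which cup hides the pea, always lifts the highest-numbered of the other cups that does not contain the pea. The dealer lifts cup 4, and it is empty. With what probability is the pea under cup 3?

Condition on the true location of the pea.
If it is under any of cups 1, 2, and 3 (prior 1/4 each): cup 4 is the highest-numbered option available, probability 1; weight (1/4)·1 = 1/4 each.
If it is under cup 4 (prior 1/4): the dealer opened cup 4, so this case is ruled out; weight (1/4)·0 = 0.
The weights sum to 3/4.
So P(the pea under cup 3 | the dealer opened cup 4) = (1/4) / (3/4) = 1/3.

1/3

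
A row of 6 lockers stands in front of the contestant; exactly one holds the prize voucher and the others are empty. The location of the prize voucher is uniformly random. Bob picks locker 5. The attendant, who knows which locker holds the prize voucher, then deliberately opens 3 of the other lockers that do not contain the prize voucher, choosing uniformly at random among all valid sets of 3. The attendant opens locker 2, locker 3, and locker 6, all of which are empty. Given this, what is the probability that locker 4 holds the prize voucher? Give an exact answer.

Condition on the true location of the prize voucher.
If it is in either of lockers 1 and 4 (prior 1/6 each): the attendant has 4 equally likely choices, so probability 1/4; weight (1/6)·(1/4) = 1/24 each.
If it is in any of lockers 2, 3, and 6 (prior 1/6 each): that locker was opened and seen not to hold the prize — ruled out; weight (1/6)·0 = 0 each.
If it is in locker 5 (prior 1/6): the attendant has 10 equally likely choices, so probability 1/10; weight (1/6)·(1/10) = 1/60.
The weights sum to 1/10.
So P(the prize voucher in locker 4 | the attendant opened locker 2, locker 3, and locker 6) = (1/24) / (1/10) = 5/12.

5/12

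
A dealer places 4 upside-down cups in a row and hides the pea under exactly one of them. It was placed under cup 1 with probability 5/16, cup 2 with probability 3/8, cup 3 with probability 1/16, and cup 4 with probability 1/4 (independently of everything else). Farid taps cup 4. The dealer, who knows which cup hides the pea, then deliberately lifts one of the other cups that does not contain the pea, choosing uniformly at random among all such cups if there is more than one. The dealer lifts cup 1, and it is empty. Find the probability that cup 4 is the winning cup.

Consider each possible location of the pea in turn.
If it is under cup 1 (prior 5/16): the dealer opened cup 1, so this case is ruled out; weight (5/16)·0 = 0.
If it is under cup 2 (prior 3/8): the dealer has 2 equally likely choices, so probability 1/2; weight (3/8)·(1/2) = 3/16.
If it is under cup 3 (prior 1/16): the dealer has 2 equally likely choices, so probability 1/2; weight (1/16)·(1/2) = 1/32.
If it is under cup 4 (prior 1/4): the dealer has 3 equally likely choices, so probability 1/3; weight (1/4)·(1/3) = 1/12.
The weights sum to 29/96.
So P(the pea under cup 4 | the dealer opened cup 1) = (1/12) / (29/96) = 8/29.

8/29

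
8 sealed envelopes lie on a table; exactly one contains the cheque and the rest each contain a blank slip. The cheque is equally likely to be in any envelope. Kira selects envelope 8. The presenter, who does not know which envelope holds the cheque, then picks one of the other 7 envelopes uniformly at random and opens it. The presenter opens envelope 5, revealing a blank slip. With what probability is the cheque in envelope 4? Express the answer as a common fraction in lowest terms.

Consider each possible location of the cheque in turn.
If it is in any of envelopes 1, 2, 3, 4, 6, 7, and 8 (prior 1/8 each): the presenter picks envelope 5 with probability 1/7 regardless, and it is not the prize; weight (1/8)·(1/7) = 1/56 each.
If it is in envelope 5 (prior 1/8): the presenter opened envelope 5, so this case is ruled out; weight (1/8)·0 = 0.
The weights sum to 1/8.
So P(the cheque in envelope 4 | the presenter opened envelope 5) = (1/56) / (1/8) = 1/7.

1/7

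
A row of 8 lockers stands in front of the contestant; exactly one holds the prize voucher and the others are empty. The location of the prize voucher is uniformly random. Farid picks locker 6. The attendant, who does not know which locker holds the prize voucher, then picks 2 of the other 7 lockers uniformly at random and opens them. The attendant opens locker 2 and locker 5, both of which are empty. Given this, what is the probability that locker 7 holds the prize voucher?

1/6

Apply Bayes' rule, conditioning on where the prize voucher actually is.
If it is in any of lockers 1, 3, 4, 6, 7, and 8 (prior 1/8 each): the attendant picks exactly this set with probability 1/21 regardless, and none is the prize; weight (1/8)·(1/21) = 1/168 each.
If it is in either of lockers 2 and 5 (prior 1/8 each): that locker was opened and seen not to hold the prize — ruled out; weight (1/8)·0 = 0 each.
The weights sum to 1/28.
So P(the prize voucher in locker 7 | the attendant opened locker 2 and locker 5) = (1/168) / (1/28) = 1/6.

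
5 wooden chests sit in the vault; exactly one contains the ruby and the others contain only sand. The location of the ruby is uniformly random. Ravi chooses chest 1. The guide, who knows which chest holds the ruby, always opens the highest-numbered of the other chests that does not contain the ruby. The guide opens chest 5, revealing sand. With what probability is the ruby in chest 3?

Consider each possible location of the ruby in turn.
If it is in any of chests 1, 2, 3, and 4 (prior 1/5 each): chest 5 is the highest-numbered option available, probability 1; weight (1/5)·1 = 1/5 each.
If it is in chest 5 (prior 1/5): the guide opened chest 5, so this case is ruled out; weight (1/5)·0 = 0.
The weights sum to 4/5.
So P(the ruby in chest 3 | the guide opened chest 5) = (1/5) / (4/5) = 1/4.

1/4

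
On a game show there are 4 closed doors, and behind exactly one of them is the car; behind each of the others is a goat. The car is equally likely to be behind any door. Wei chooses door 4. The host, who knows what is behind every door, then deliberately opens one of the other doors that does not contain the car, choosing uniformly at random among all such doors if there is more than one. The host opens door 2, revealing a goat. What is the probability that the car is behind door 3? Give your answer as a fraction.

Apply Bayes' rule, conditioning on where the car actually is.
If it is behind either of doors 1 and 3 (prior 1/4 each): the host has 2 equally likely choices, so probability 1/2; weight (1/4)·(1/2) = 1/8 each.
If it is behind door 2 (prior 1/4): the host opened door 2, so this case is ruled out; weight (1/4)·0 = 0.
If it is behind door 4 (prior 1/4): the host has 3 equally likely choices, so probability 1/3; weight (1/4)·(1/3) = 1/12.
The weights sum to 1/3.
So P(the car behind door 3 | the host opened door 2) = (1/8) / (1/3) = 3/8.

3/8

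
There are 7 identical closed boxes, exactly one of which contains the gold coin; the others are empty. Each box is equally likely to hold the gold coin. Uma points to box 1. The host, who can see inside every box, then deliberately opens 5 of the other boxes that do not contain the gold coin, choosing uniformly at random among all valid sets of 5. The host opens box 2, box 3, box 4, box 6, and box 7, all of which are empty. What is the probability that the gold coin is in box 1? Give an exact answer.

Apply Bayes' rule, conditioning on where the gold coin actually is.
If it is in box 1 (prior 1/7): the host has 6 equally likely choices, so probability 1/6; weight (1/7)·(1/6) = 1/42.
If it is in any of boxes 2, 3, 4, 6, and 7 (prior 1/7 each): that box was opened and seen not to hold the prize — ruled out; weight (1/7)·0 = 0 each.
If it is in box 5 (prior 1/7): the host has no choice, probability 1; weight (1/7)·1 = 1/7.
The weights sum to 1/6.
So P(the gold coin in box 1 | the host opened box 2, box 3, box 4, box 6, and box 7) = (1/42) / (1/6) = 1/7.

1/7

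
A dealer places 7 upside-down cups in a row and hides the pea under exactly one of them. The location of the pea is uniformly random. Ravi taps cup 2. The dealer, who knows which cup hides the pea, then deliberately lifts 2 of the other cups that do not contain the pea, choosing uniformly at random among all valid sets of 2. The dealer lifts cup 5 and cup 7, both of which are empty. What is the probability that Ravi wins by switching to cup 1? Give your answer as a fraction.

3/14

Condition on the true location of the pea.
If it is under any of cups 1, 3, 4, and 6 (prior 1/7 each): the dealer has 10 equally likely choices, so probability 1/10; weight (1/7)·(1/10) = 1/70 each.
If it is under cup 2 (prior 1/7): the dealer has 15 equally likely choices, so probability 1/15; weight (1/7)·(1/15) = 1/105.
If it is under either of cups 5 and 7 (prior 1/7 each): that cup was opened and seen not to hold the prize — ruled out; weight (1/7)·0 = 0 each.
The weights sum to 1/15.
So P(the pea under cup 1 | the dealer opened cup 5 and cup 7) = (1/70) / (1/15) = 3/14.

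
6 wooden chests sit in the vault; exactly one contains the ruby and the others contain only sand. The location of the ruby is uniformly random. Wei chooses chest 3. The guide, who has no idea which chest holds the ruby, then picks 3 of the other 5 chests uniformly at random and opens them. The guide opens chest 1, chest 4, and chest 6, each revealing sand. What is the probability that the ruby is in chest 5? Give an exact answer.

Because the guide chose which chests to open without knowing where the ruby is, the choice is independent of the prize location. Learning that none of the 3 opened chests holds the ruby simply rules out those 3 locations and leaves the remaining 3 chests still equally likely by symmetry.
So P(the ruby in chest 5) = 1/3.

1/3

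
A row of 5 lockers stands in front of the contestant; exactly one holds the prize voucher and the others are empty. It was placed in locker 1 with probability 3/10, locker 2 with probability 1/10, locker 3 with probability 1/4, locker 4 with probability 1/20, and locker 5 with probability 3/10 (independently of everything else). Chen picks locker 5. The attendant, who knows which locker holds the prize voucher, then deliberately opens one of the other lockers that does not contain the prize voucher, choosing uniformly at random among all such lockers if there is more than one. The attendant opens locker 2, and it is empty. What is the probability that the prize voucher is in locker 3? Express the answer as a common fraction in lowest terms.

Condition on the true location of the prize voucher.
If it is in locker 1 (prior 3/10): the attendant has 3 equally likely choices, so probability 1/3; weight (3/10)·(1/3) = 1/10.
If it is in locker 2 (prior 1/10): the attendant opened locker 2, so this case is ruled out; weight (1/10)·0 = 0.
If it is in locker 3 (prior 1/4): the attendant has 3 equally likely choices, so probability 1/3; weight (1/4)·(1/3) = 1/12.
If it is in locker 4 (prior 1/20): the attendant has 3 equally likely choices, so probability 1/3; weight (1/20)·(1/3) = 1/60.
If it is in locker 5 (prior 3/10): the attendant has 4 equally likely choices, so probability 1/4; weight (3/10)·(1/4) = 3/40.
The weights sum to 11/40.
So P(the prize voucher in locker 3 | the attendant opened locker 2) = (1/12) / (11/40) = 10/33.

10/33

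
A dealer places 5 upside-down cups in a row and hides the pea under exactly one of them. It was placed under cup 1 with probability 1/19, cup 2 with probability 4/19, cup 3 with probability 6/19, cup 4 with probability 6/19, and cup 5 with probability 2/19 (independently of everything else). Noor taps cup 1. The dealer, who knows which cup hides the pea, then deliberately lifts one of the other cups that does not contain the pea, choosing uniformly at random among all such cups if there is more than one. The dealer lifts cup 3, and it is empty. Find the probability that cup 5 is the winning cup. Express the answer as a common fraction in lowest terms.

Consider each possible location of the pea in turn.
If it is under cup 1 (prior 1/19): the dealer has 4 equally likely choices, so probability 1/4; weight (1/19)·(1/4) = 1/76.
If it is under cup 2 (prior 4/19): the dealer has 3 equally likely choices, so probability 1/3; weight (4/19)·(1/3) = 4/57.
If it is under cup 3 (prior 6/19): the dealer opened cup 3, so this case is ruled out; weight (6/19)·0 = 0.
If it is under cup 4 (prior 6/19): the dealer has 3 equally likely choices, so probability 1/3; weight (6/19)·(1/3) = 2/19.
If it is under cup 5 (prior 2/19): the dealer has 3 equally likely choices, so probability 1/3; weight (2/19)·(1/3) = 2/57.
The weights sum to 17/76.
So P(the pea under cup 5 | the dealer opened cup 3) = (2/57) / (17/76) = 8/51.

8/51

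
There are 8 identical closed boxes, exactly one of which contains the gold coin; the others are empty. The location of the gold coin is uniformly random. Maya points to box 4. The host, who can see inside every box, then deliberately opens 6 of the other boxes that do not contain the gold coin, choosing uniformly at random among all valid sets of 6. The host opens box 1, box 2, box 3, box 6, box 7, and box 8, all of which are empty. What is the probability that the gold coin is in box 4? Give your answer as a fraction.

1/8

Consider each possible location of the gold coin in turn.
If it is in any of boxes 1, 2, 3, 6, 7, and 8 (prior 1/8 each): that box was opened and seen not to hold the prize — ruled out; weight (1/8)·0 = 0 each.
If it is in box 4 (prior 1/8): the host has 7 equally likely choices, so probability 1/7; weight (1/8)·(1/7) = 1/56.
If it is in box 5 (prior 1/8): the host has no choice, probability 1; weight (1/8)·1 = 1/8.
The weights sum to 1/7.
So P(the gold coin in box 4 | the host opened box 1, box 2, box 3, box 6, box 7, and box 8) = (1/56) / (1/7) = 1/8.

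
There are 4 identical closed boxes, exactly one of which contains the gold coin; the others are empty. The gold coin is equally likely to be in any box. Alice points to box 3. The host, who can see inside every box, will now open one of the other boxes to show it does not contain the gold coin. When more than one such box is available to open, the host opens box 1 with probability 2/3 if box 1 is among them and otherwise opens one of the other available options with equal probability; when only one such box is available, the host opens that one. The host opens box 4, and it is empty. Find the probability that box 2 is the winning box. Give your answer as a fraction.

Consider each possible location of the gold coin in turn.
If it is in box 1 (prior 1/4): box 1 holds the prize so is unavailable; the host chooses uniformly among the 2 others, probability 1/2; weight (1/4)·(1/2) = 1/8.
If it is in box 2 (prior 1/4): box 1 is available but not opened, probability 1/3; weight (1/4)·(1/3) = 1/12.
If it is in box 3 (prior 1/4): box 1 is available but not opened; box 4 gets probability (1 − 2/3)/2 = 1/6; weight (1/4)·(1/6) = 1/24.
If it is in box 4 (prior 1/4): the host opened box 4, so this case is ruled out; weight (1/4)·0 = 0.
The weights sum to 1/4.
So P(the gold coin in box 2 | the host opened box 4) = (1/12) / (1/4) = 1/3.

1/3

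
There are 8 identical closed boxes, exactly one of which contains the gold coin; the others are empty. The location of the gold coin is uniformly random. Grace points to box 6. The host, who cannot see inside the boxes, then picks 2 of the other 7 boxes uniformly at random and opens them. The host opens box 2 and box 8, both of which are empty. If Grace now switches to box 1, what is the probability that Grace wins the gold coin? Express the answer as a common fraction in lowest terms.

1/6

Because the host chose which boxes to open without knowing where the gold coin is, the choice is independent of the prize location. Learning that none of the 2 opened boxes holds the gold coin simply rules out those 2 locations and leaves the remaining 6 boxes still equally likely by symmetry.
So P(the gold coin in box 1) = 1/6.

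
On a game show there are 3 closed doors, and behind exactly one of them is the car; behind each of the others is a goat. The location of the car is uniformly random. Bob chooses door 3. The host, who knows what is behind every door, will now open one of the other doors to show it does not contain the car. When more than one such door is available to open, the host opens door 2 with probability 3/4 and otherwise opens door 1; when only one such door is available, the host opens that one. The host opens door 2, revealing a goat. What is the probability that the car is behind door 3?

3/7

Consider each possible location of the car in turn.
If it is behind door 1 (prior 1/3): only door 2 is available, probability 1; weight (1/3)·1 = 1/3.
If it is behind door 2 (prior 1/3): the host opened door 2, so this case is ruled out; weight (1/3)·0 = 0.
If it is behind door 3 (prior 1/3): door 2 is available, opened with probability 3/4; weight (1/3)·(3/4) = 1/4.
The weights sum to 7/12.
So P(the car behind door 3 | the host opened door 2) = (1/4) / (7/12) = 3/7.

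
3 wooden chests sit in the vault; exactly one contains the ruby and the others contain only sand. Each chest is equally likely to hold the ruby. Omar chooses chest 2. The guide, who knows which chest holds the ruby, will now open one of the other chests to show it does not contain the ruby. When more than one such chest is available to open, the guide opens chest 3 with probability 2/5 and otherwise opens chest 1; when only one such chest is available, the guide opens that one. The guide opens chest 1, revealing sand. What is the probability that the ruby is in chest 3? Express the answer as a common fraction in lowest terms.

5/8

Condition on the true location of the ruby.
If it is in chest 1 (prior 1/3): the guide opened chest 1, so this case is ruled out; weight (1/3)·0 = 0.
If it is in chest 2 (prior 1/3): chest 3 is available but not opened, probability 3/5; weight (1/3)·(3/5) = 1/5.
If it is in chest 3 (prior 1/3): only chest 1 is available, probability 1; weight (1/3)·1 = 1/3.
The weights sum to 8/15.
So P(the ruby in chest 3 | the guide opened chest 1) = (1/3) / (8/15) = 5/8.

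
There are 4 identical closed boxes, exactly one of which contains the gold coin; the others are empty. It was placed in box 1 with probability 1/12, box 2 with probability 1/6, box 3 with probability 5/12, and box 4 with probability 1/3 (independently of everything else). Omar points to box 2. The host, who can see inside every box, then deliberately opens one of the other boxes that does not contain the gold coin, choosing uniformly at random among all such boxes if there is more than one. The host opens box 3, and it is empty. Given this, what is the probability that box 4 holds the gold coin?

12/19

Condition on the true location of the gold coin.
If it is in box 1 (prior 1/12): the host has 2 equally likely choices, so probability 1/2; weight (1/12)·(1/2) = 1/24.
If it is in box 2 (prior 1/6): the host has 3 equally likely choices, so probability 1/3; weight (1/6)·(1/3) = 1/18.
If it is in box 3 (prior 5/12): the host opened box 3, so this case is ruled out; weight (5/12)·0 = 0.
If it is in box 4 (prior 1/3): the host has 2 equally likely choices, so probability 1/2; weight (1/3)·(1/2) = 1/6.
The weights sum to 19/72.
So P(the gold coin in box 4 | the host opened box 3) = (1/6) / (19/72) = 12/19.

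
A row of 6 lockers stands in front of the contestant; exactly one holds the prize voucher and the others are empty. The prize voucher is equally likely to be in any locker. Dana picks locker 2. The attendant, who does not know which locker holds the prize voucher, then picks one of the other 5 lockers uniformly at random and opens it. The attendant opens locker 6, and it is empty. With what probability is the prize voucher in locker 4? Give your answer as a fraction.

1/5

Consider each possible location of the prize voucher in turn.
If it is in any of lockers 1, 2, 3, 4, and 5 (prior 1/6 each): the attendant picks locker 6 with probability 1/5 regardless, and it is not the prize; weight (1/6)·(1/5) = 1/30 each.
If it is in locker 6 (prior 1/6): the attendant opened locker 6, so this case is ruled out; weight (1/6)·0 = 0.
The weights sum to 1/6.
So P(the prize voucher in locker 4 | the attendant opened locker 6) = (1/30) / (1/6) = 1/5.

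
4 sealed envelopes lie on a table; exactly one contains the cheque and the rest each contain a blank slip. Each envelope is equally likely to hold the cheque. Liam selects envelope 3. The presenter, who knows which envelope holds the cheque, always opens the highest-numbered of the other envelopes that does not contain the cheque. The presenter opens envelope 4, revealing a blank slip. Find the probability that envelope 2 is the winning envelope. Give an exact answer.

Condition on the true location of the cheque.
If it is in any of envelopes 1, 2, and 3 (prior 1/4 each): envelope 4 is the highest-numbered option available, probability 1; weight (1/4)·1 = 1/4 each.
If it is in envelope 4 (prior 1/4): the presenter opened envelope 4, so this case is ruled out; weight (1/4)·0 = 0.
The weights sum to 3/4.
So P(the cheque in envelope 2 | the presenter opened envelope 4) = (1/4) / (3/4) = 1/3.

1/3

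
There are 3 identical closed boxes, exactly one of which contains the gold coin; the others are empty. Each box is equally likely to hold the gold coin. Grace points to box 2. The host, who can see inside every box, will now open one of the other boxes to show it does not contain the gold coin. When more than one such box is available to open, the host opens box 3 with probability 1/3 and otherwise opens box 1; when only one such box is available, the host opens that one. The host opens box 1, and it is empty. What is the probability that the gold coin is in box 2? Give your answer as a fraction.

2/5

Apply Bayes' rule, conditioning on where the gold coin actually is.
If it is in box 1 (prior 1/3): the host opened box 1, so this case is ruled out; weight (1/3)·0 = 0.
If it is in box 2 (prior 1/3): box 3 is available but not opened, probability 2/3; weight (1/3)·(2/3) = 2/9.
If it is in box 3 (prior 1/3): only box 1 is available, probability 1; weight (1/3)·1 = 1/3.
The weights sum to 5/9.
So P(the gold coin in box 2 | the host opened box 1) = (2/9) / (5/9) = 2/5.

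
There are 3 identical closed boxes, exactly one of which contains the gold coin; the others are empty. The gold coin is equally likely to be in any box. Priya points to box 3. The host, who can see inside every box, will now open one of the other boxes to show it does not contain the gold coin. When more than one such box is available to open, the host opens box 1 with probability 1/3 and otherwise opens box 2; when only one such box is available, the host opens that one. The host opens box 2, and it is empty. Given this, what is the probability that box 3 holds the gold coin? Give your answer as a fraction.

Apply Bayes' rule, conditioning on where the gold coin actually is.
If it is in box 1 (prior 1/3): only box 2 is available, probability 1; weight (1/3)·1 = 1/3.
If it is in box 2 (prior 1/3): the host opened box 2, so this case is ruled out; weight (1/3)·0 = 0.
If it is in box 3 (prior 1/3): box 1 is available but not opened, probability 2/3; weight (1/3)·(2/3) = 2/9.
The weights sum to 5/9.
So P(the gold coin in box 3 | the host opened box 2) = (2/9) / (5/9) = 2/5.

2/5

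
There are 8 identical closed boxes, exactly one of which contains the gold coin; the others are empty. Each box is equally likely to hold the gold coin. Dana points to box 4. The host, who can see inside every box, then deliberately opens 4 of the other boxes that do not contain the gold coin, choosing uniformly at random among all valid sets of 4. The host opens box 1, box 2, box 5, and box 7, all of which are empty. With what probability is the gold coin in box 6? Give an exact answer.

7/24

Consider each possible location of the gold coin in turn.
If it is in any of boxes 1, 2, 5, and 7 (prior 1/8 each): that box was opened and seen not to hold the prize — ruled out; weight (1/8)·0 = 0 each.
If it is in any of boxes 3, 6, and 8 (prior 1/8 each): the host has 15 equally likely choices, so probability 1/15; weight (1/8)·(1/15) = 1/120 each.
If it is in box 4 (prior 1/8): the host has 35 equally likely choices, so probability 1/35; weight (1/8)·(1/35) = 1/280.
The weights sum to 1/35.
So P(the gold coin in box 6 | the host opened box 1, box 2, box 5, and box 7) = (1/120) / (1/35) = 7/24.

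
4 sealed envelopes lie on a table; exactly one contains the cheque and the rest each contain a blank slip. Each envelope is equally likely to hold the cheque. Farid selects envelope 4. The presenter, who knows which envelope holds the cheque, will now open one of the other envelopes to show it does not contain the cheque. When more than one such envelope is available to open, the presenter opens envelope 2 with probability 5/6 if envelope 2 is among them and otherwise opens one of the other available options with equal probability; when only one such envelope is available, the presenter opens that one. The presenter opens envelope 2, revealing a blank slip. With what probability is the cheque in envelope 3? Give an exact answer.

1/3

Apply Bayes' rule, conditioning on where the cheque actually is.
If it is in any of envelopes 1, 3, and 4 (prior 1/4 each): envelope 2 is available, opened with probability 5/6; weight (1/4)·(5/6) = 5/24 each.
If it is in envelope 2 (prior 1/4): the presenter opened envelope 2, so this case is ruled out; weight (1/4)·0 = 0.
The weights sum to 5/8.
So P(the cheque in envelope 3 | the presenter opened envelope 2) = (5/24) / (5/8) = 1/3.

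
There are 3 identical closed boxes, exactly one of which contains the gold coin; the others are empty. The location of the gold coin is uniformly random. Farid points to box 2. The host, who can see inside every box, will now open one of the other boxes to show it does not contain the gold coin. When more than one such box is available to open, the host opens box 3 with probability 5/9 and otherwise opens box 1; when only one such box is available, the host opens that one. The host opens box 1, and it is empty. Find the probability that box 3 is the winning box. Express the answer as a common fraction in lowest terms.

9/13

Consider each possible location of the gold coin in turn.
If it is in box 1 (prior 1/3): the host opened box 1, so this case is ruled out; weight (1/3)·0 = 0.
If it is in box 2 (prior 1/3): box 3 is available but not opened, probability 4/9; weight (1/3)·(4/9) = 4/27.
If it is in box 3 (prior 1/3): only box 1 is available, probability 1; weight (1/3)·1 = 1/3.
The weights sum to 13/27.
So P(the gold coin in box 3 | the host opened box 1) = (1/3) / (13/27) = 9/13.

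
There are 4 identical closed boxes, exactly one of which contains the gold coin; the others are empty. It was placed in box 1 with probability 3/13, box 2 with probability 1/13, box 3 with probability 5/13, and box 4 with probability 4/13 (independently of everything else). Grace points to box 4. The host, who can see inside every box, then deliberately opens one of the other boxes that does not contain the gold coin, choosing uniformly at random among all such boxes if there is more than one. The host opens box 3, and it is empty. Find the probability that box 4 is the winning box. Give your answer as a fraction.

Consider each possible location of the gold coin in turn.
If it is in box 1 (prior 3/13): the host has 2 equally likely choices, so probability 1/2; weight (3/13)·(1/2) = 3/26.
If it is in box 2 (prior 1/13): the host has 2 equally likely choices, so probability 1/2; weight (1/13)·(1/2) = 1/26.
If it is in box 3 (prior 5/13): the host opened box 3, so this case is ruled out; weight (5/13)·0 = 0.
If it is in box 4 (prior 4/13): the host has 3 equally likely choices, so probability 1/3; weight (4/13)·(1/3) = 4/39.
The weights sum to 10/39.
So P(the gold coin in box 4 | the host opened box 3) = (4/39) / (10/39) = 2/5.

2/5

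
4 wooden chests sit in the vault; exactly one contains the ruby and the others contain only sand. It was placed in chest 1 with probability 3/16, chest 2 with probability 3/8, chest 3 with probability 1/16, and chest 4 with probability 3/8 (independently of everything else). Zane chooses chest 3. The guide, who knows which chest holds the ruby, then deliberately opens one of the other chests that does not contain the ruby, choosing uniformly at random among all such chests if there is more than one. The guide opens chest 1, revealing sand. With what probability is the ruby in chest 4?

9/19

Consider each possible location of the ruby in turn.
If it is in chest 1 (prior 3/16): the guide opened chest 1, so this case is ruled out; weight (3/16)·0 = 0.
If it is in either of chests 2 and 4 (prior 3/8 each): the guide has 2 equally likely choices, so probability 1/2; weight (3/8)·(1/2) = 3/16 each.
If it is in chest 3 (prior 1/16): the guide has 3 equally likely choices, so probability 1/3; weight (1/16)·(1/3) = 1/48.
The weights sum to 19/48.
So P(the ruby in chest 4 | the guide opened chest 1) = (3/16) / (19/48) = 9/19.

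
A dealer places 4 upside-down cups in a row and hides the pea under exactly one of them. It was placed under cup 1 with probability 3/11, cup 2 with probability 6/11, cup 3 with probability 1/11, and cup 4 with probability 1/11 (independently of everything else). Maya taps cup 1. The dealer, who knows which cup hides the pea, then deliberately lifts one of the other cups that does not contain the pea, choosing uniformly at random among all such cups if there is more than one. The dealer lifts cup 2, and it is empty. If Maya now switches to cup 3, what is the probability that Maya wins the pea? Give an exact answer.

1/4

Consider each possible location of the pea in turn.
If it is under cup 1 (prior 3/11): the dealer has 3 equally likely choices, so probability 1/3; weight (3/11)·(1/3) = 1/11.
If it is under cup 2 (prior 6/11): the dealer opened cup 2, so this case is ruled out; weight (6/11)·0 = 0.
If it is under either of cups 3 and 4 (prior 1/11 each): the dealer has 2 equally likely choices, so probability 1/2; weight (1/11)·(1/2) = 1/22 each.
The weights sum to 2/11.
So P(the pea under cup 3 | the dealer opened cup 2) = (1/22) / (2/11) = 1/4.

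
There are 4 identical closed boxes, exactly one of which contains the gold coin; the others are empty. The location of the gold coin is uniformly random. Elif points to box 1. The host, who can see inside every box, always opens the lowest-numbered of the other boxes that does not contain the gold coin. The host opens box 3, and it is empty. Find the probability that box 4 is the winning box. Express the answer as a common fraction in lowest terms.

Consider each possible location of the gold coin in turn.
If it is in either of boxes 1 and 4 (prior 1/4 each): the host would have opened box 2 instead, probability 0; weight (1/4)·0 = 0 each.
If it is in box 2 (prior 1/4): box 3 is the lowest-numbered option available, probability 1; weight (1/4)·1 = 1/4.
If it is in box 3 (prior 1/4): the host opened box 3, so this case is ruled out; weight (1/4)·0 = 0.
The weights sum to 1/4.
So P(the gold coin in box 4 | the host opened box 3) = 0 / (1/4) = 0.

0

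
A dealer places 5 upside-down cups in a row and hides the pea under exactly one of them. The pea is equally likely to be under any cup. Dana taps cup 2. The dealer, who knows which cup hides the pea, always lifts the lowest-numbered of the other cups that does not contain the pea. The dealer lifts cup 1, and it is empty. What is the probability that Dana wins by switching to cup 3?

1/4

Apply Bayes' rule, conditioning on where the pea actually is.
If it is under cup 1 (prior 1/5): the dealer opened cup 1, so this case is ruled out; weight (1/5)·0 = 0.
If it is under any of cups 2, 3, 4, and 5 (prior 1/5 each): cup 1 is the lowest-numbered option available, probability 1; weight (1/5)·1 = 1/5 each.
The weights sum to 4/5.
So P(the pea under cup 3 | the dealer opened cup 1) = (1/5) / (4/5) = 1/4.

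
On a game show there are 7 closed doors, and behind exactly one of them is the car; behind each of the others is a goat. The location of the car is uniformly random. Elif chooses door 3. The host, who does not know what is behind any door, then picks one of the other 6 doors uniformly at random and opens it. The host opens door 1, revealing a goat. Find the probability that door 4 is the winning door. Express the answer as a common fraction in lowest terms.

1/6

Because the host chose which door to open without knowing where the car is, the choice is independent of the prize location. Learning that door 1 does not hold the car simply rules out that one location and leaves the remaining 6 doors still equally likely by symmetry.
So P(the car behind door 4) = 1/6.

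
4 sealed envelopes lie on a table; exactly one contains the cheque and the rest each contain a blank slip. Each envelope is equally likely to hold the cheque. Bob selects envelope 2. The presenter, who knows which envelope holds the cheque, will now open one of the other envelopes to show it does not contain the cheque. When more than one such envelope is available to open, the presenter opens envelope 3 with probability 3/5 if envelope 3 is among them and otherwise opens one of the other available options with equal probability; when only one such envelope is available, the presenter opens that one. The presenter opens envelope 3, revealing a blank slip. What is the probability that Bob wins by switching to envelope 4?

1/3

Apply Bayes' rule, conditioning on where the cheque actually is.
If it is in any of envelopes 1, 2, and 4 (prior 1/4 each): envelope 3 is available, opened with probability 3/5; weight (1/4)·(3/5) = 3/20 each.
If it is in envelope 3 (prior 1/4): the presenter opened envelope 3, so this case is ruled out; weight (1/4)·0 = 0.
The weights sum to 9/20.
So P(the cheque in envelope 4 | the presenter opened envelope 3) = (3/20) / (9/20) = 1/3.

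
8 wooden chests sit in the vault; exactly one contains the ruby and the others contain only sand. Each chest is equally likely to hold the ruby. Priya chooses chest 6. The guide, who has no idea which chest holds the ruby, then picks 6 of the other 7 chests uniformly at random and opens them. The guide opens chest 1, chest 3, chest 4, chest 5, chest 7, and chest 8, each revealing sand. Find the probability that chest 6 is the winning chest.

Condition on the true location of the ruby.
If it is in any of chests 1, 3, 4, 5, 7, and 8 (prior 1/8 each): that chest was opened and seen not to hold the prize — ruled out; weight (1/8)·0 = 0 each.
If it is in either of chests 2 and 6 (prior 1/8 each): the guide picks exactly this set with probability 1/7 regardless, and none is the prize; weight (1/8)·(1/7) = 1/56 each.
The weights sum to 1/28.
So P(the ruby in chest 6 | the guide opened chest 1, chest 3, chest 4, chest 5, chest 7, and chest 8) = (1/56) / (1/28) = 1/2.

1/2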